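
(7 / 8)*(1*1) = 7 / 8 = 0.88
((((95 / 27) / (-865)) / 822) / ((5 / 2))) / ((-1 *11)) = 19 / 105587955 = 0.00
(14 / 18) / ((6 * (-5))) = -7 / 270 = -0.03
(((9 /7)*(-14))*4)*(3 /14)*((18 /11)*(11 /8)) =-243 /7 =-34.71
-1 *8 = -8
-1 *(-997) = 997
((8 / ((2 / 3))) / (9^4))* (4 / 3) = 16 / 6561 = 0.00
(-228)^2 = 51984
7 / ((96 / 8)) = 7 / 12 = 0.58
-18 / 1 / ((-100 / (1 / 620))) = 9 / 31000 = 0.00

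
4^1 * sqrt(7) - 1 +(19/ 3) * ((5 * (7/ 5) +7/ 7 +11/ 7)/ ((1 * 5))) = 21.71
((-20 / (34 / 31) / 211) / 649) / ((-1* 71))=310 / 165285373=0.00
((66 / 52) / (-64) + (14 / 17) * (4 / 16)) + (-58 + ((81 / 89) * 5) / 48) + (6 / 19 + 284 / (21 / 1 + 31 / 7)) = -2211642851 / 47835008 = -46.23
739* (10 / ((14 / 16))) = 59120 / 7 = 8445.71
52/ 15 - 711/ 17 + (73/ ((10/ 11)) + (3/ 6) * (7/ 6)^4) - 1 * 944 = -198537083/ 220320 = -901.13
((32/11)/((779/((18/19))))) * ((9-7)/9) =128/162811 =0.00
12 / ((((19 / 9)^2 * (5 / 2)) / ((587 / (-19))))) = -1141128 / 34295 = -33.27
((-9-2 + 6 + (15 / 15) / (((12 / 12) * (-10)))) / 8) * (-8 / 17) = 3 / 10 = 0.30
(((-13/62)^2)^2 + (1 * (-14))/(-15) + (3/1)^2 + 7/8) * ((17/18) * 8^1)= 40732712113/498701340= 81.68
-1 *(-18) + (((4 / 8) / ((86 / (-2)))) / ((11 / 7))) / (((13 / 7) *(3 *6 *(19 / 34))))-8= 21028747 / 2102958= 10.00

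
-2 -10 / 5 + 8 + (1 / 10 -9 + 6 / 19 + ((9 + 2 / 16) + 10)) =11051 / 760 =14.54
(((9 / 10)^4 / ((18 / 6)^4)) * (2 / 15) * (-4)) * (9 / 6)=-81 / 12500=-0.01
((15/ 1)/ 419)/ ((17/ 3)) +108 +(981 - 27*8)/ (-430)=65072475/ 612578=106.23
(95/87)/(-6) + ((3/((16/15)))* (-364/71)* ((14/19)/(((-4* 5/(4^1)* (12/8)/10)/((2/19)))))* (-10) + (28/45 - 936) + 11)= -20949244577/22298970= -939.47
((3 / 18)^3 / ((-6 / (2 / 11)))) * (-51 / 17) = 1 / 2376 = 0.00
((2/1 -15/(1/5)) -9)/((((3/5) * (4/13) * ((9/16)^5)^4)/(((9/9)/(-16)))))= 100680853414780835955998720/36472996377170786403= 2760421.78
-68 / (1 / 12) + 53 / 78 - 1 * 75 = -69445 / 78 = -890.32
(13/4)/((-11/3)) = -39/44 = -0.89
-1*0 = 0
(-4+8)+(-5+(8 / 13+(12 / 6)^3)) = 99 / 13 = 7.62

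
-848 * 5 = -4240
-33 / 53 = -0.62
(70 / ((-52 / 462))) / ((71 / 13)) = -8085 / 71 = -113.87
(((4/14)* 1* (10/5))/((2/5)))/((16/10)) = 25/28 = 0.89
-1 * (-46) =46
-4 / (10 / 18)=-7.20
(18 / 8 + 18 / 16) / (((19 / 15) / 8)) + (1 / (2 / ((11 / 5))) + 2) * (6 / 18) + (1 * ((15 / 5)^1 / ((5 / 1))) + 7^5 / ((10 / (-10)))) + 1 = -9566339 / 570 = -16783.05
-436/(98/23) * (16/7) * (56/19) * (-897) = 575687424/931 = 618353.84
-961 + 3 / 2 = -959.50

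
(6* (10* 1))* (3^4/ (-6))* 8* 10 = -64800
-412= -412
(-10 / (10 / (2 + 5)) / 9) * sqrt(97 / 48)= -7 * sqrt(291) / 108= -1.11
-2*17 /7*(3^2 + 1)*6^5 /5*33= -17449344 /7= -2492763.43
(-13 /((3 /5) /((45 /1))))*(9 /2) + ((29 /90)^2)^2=-287863167719 /65610000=-4387.49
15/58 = 0.26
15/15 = 1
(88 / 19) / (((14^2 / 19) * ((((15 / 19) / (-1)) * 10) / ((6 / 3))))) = -0.11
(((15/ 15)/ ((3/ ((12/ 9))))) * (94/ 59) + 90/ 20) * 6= 5531/ 177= 31.25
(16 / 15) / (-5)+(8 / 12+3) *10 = 2734 / 75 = 36.45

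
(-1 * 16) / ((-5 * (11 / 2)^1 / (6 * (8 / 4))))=384 / 55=6.98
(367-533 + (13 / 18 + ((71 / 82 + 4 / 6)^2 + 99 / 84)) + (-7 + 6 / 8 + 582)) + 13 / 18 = 175681061 / 423612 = 414.72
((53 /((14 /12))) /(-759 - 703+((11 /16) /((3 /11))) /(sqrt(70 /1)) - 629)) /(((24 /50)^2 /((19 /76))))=-16623450000 /705161465039 - 4008125 * sqrt(70) /9872260510546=-0.02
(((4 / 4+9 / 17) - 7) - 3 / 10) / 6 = -327 / 340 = -0.96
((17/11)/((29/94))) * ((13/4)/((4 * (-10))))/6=-10387/153120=-0.07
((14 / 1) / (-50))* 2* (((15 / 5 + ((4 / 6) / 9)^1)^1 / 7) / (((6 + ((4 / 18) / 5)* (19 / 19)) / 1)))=-83 / 2040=-0.04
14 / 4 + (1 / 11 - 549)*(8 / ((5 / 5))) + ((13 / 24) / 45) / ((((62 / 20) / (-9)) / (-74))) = -4385.19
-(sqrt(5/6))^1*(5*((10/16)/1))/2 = -25*sqrt(30)/96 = -1.43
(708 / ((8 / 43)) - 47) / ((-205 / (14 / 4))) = -52619 / 820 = -64.17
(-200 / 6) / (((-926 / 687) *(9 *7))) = 11450 / 29169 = 0.39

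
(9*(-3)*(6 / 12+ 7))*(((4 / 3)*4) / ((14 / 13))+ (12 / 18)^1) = -7965 / 7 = -1137.86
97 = 97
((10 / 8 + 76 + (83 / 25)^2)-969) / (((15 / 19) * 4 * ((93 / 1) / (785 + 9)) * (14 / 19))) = -315558093623 / 97650000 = -3231.52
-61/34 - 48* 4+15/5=-6487/34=-190.79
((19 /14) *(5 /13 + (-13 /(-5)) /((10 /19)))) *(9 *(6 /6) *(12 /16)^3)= 15979437 /582400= 27.44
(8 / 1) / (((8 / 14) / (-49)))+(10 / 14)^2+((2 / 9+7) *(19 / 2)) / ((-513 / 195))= -5648443 / 7938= -711.57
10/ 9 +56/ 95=1454/ 855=1.70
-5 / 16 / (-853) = 5 / 13648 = 0.00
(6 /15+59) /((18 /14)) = 231 /5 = 46.20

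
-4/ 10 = -2/ 5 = -0.40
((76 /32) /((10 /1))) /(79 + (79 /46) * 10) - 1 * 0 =437 /176960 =0.00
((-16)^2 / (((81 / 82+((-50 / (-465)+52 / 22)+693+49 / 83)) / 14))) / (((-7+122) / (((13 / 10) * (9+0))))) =1459793567232 / 2790608655875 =0.52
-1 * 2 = -2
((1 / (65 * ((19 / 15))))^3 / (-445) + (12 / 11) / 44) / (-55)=-20117409438 / 44627127183925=-0.00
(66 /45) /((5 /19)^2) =7942 /375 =21.18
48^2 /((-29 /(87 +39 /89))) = -17929728 /2581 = -6946.81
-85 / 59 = -1.44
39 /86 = 0.45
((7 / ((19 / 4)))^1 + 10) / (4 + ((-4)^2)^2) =109 / 2470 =0.04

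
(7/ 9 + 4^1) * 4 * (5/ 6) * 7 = 3010/ 27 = 111.48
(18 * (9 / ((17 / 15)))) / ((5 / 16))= 7776 / 17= 457.41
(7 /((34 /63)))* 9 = 3969 /34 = 116.74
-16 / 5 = -3.20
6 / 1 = 6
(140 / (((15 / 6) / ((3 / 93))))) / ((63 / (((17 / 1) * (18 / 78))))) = 136 / 1209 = 0.11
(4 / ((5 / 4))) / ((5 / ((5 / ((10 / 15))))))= 4.80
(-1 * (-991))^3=973242271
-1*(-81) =81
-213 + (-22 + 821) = 586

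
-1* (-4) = 4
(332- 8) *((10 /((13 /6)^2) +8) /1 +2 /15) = 2809944 /845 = 3325.38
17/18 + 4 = 89/18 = 4.94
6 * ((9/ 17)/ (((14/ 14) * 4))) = 27/ 34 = 0.79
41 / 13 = 3.15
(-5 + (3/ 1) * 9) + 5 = 27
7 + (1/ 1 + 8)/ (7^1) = 58/ 7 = 8.29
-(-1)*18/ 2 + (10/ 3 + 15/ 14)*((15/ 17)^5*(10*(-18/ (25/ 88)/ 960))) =295990839/ 39755996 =7.45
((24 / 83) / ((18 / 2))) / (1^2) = 8 / 249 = 0.03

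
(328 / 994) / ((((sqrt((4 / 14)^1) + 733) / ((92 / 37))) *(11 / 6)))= 66357024 / 108682223837 - 90528 *sqrt(14) / 760775566859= 0.00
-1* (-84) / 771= 0.11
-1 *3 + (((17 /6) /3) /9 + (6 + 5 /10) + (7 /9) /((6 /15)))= 899 /162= 5.55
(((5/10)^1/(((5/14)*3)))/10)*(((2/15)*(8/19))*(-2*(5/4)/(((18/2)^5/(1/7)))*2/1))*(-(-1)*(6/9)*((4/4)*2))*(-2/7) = 64/5301123975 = 0.00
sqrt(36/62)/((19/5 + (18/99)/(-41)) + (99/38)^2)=3256220 * sqrt(62)/356091327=0.07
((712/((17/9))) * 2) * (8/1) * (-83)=-8509824/17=-500577.88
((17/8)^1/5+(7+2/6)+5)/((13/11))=16841/1560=10.80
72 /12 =6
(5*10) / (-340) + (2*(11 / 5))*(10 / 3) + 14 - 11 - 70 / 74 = 62549 / 3774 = 16.57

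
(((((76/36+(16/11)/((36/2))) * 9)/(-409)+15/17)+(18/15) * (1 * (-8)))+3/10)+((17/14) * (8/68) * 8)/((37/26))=-1517929741/198090970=-7.66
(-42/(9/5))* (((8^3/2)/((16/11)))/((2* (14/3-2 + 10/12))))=-1760/3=-586.67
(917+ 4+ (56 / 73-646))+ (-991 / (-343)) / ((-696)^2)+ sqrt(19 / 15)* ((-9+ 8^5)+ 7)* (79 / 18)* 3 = 3344860096471 / 12129292224+ 431419* sqrt(285) / 15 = 485821.83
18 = 18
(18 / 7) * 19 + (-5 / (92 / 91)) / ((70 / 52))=14549 / 322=45.18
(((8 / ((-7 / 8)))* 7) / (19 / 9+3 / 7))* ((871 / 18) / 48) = -6097 / 240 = -25.40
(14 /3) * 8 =112 /3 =37.33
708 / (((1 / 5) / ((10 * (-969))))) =-34302600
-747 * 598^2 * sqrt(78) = -267130188 * sqrt(78) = -2359229940.59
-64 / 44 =-16 / 11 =-1.45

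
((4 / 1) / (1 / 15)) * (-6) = -360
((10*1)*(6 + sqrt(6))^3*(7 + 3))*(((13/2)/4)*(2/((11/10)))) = 370500*sqrt(6)/11 + 1053000/11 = 178230.54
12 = 12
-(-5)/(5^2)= 1/5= 0.20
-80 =-80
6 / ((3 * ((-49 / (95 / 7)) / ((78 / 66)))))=-2470 / 3773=-0.65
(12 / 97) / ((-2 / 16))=-0.99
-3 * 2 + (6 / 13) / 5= -384 / 65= -5.91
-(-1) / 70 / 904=0.00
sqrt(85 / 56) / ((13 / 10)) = 5 * sqrt(1190) / 182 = 0.95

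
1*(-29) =-29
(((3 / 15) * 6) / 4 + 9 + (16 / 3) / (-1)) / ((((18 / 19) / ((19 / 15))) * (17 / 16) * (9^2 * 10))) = 5054 / 820125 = 0.01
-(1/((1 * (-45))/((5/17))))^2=-1/23409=-0.00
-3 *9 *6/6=-27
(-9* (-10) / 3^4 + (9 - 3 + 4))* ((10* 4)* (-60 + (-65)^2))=16660000 / 9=1851111.11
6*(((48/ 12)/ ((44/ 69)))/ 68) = 207/ 374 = 0.55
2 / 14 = 1 / 7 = 0.14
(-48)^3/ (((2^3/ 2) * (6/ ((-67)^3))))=1385915904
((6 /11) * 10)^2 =3600 /121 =29.75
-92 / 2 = -46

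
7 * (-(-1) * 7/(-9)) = -49/9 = -5.44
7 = 7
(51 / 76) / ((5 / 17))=867 / 380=2.28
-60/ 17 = -3.53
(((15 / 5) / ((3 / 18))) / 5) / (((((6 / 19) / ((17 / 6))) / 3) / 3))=2907 / 10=290.70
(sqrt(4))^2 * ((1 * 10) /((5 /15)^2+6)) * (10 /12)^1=60 /11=5.45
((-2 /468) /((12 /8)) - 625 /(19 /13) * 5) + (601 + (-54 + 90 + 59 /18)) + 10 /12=-9983824 /6669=-1497.05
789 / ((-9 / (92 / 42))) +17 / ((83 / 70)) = -929164 / 5229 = -177.69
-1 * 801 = -801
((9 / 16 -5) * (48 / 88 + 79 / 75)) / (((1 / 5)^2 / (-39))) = 1217437 / 176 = 6917.26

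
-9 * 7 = -63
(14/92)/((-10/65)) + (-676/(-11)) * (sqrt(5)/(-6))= -338 * sqrt(5)/33 - 91/92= -23.89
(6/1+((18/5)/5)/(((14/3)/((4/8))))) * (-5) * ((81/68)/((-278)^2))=-172287/367871840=-0.00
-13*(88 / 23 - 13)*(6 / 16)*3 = 24687 / 184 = 134.17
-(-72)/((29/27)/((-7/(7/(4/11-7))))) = 141912/319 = 444.87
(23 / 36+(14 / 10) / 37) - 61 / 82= -18343 / 273060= -0.07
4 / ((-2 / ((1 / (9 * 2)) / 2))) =-1 / 18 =-0.06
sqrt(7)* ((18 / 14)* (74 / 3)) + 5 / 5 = 1 + 222* sqrt(7) / 7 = 84.91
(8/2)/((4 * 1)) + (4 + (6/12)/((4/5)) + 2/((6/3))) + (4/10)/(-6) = 787/120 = 6.56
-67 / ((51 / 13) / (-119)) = 6097 / 3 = 2032.33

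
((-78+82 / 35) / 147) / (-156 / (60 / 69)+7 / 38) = 100624 / 35038479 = 0.00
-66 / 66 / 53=-1 / 53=-0.02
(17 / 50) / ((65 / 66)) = 561 / 1625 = 0.35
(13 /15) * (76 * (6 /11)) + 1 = 2031 /55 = 36.93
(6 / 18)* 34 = 34 / 3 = 11.33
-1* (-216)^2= -46656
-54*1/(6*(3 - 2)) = -9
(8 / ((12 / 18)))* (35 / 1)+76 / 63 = 26536 / 63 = 421.21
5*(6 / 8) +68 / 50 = 511 / 100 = 5.11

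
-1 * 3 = -3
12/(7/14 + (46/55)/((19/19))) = 440/49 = 8.98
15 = 15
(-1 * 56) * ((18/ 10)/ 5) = -20.16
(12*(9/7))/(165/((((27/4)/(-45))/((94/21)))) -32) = -81/26018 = -0.00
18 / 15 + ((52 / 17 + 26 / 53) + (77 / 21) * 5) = 311963 / 13515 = 23.08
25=25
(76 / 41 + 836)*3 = 2513.56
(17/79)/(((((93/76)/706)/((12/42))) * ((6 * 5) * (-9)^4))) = 912152/5061385035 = 0.00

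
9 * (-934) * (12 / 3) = -33624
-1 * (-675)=675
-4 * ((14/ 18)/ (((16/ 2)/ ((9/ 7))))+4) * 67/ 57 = -737/ 38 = -19.39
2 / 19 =0.11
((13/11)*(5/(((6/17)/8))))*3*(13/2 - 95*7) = -2910570/11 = -264597.27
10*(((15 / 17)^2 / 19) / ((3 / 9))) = 6750 / 5491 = 1.23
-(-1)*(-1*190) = -190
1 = 1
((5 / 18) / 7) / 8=0.00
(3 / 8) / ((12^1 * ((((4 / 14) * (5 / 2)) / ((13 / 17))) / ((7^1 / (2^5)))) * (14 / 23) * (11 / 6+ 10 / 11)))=0.00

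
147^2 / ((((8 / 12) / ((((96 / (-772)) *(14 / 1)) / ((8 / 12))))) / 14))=-228709656 / 193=-1185024.12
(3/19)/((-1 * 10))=-3/190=-0.02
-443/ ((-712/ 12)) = 1329/ 178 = 7.47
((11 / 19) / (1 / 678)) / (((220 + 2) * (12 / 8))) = 2486 / 2109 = 1.18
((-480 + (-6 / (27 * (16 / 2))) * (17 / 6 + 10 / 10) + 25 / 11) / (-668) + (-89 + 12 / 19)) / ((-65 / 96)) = 528656749 / 4083651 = 129.46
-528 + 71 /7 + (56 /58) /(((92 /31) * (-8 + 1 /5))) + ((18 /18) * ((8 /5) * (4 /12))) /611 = -568245432 /1097215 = -517.90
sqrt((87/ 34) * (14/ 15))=sqrt(17255)/ 85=1.55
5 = 5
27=27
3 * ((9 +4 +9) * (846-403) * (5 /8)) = 73095 /4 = 18273.75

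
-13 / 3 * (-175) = 2275 / 3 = 758.33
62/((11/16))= 992/11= 90.18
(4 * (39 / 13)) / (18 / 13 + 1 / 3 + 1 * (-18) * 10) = -468 / 6953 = -0.07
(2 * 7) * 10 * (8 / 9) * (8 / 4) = 248.89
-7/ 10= -0.70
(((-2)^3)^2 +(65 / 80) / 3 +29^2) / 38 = 2287 / 96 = 23.82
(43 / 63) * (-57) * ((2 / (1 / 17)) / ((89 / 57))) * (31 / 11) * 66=-98167452 / 623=-157572.15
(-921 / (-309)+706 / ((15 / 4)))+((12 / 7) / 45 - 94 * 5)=-3014299 / 10815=-278.71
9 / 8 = 1.12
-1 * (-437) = 437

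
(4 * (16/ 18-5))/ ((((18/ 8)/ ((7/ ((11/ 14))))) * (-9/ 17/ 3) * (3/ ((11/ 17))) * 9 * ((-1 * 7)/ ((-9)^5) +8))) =522144/ 472399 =1.11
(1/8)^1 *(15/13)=15/104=0.14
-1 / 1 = -1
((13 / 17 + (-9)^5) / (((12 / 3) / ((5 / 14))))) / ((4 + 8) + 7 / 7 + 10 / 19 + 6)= -449825 / 1666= -270.00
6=6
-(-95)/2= 95/2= 47.50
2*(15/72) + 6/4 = 23/12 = 1.92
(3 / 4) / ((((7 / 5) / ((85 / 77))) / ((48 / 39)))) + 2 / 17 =100714 / 119119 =0.85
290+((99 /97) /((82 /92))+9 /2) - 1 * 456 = -1275463 /7954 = -160.35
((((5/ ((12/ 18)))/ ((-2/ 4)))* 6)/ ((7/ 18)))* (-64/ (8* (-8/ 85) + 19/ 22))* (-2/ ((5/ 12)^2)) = -248168448/ 161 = -1541418.93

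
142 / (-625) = -142 / 625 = -0.23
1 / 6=0.17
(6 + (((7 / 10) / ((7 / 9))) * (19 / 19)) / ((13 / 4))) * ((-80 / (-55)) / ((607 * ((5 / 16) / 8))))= 835584 / 2170025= 0.39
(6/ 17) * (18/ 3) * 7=252/ 17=14.82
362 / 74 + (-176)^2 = 1146293 / 37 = 30980.89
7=7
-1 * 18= -18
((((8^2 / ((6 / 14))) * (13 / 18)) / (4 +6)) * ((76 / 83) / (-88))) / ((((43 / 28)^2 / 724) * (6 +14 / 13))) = -25516609664 / 5241665385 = -4.87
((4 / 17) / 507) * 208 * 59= 3776 / 663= 5.70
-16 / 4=-4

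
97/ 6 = 16.17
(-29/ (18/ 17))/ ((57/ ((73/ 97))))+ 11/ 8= 403415/ 398088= 1.01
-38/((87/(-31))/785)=924730/87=10629.08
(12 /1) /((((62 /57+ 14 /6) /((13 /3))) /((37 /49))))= 2812 /245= 11.48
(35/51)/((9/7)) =245/459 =0.53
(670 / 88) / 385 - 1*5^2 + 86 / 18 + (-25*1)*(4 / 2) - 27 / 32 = -17330725 / 243936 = -71.05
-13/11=-1.18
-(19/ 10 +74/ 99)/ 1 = -2621/ 990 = -2.65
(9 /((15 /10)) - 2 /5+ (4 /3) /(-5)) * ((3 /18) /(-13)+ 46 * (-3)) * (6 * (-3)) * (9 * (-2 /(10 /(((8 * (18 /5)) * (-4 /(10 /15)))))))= 267867648 /65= 4121040.74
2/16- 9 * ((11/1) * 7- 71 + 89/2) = -3635/8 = -454.38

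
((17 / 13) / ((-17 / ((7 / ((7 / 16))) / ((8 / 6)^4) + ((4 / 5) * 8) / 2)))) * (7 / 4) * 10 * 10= -23135 / 208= -111.23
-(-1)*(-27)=-27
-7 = -7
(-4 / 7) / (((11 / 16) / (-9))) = 576 / 77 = 7.48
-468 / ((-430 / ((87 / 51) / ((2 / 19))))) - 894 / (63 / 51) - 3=-18141716 / 25585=-709.08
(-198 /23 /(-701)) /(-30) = -33 /80615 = -0.00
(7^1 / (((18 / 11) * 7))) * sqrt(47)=11 * sqrt(47) / 18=4.19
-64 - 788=-852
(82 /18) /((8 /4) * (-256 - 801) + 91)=-41 /18207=-0.00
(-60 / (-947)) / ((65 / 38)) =456 / 12311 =0.04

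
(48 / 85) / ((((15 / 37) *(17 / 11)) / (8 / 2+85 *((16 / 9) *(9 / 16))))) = 579568 / 7225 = 80.22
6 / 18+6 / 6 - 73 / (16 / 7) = -1469 / 48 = -30.60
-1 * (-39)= 39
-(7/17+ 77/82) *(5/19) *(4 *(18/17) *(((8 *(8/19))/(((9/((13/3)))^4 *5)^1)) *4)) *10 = -550710917120/252581447961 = -2.18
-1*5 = -5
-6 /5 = -1.20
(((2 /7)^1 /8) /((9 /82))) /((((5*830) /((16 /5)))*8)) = 41 /1307250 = 0.00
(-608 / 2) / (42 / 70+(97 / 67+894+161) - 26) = -5360 / 18179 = -0.29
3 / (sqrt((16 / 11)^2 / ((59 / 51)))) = 11*sqrt(3009) / 272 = 2.22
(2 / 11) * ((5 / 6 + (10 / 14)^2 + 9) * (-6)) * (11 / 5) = -6082 / 245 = -24.82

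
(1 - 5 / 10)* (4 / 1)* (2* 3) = 12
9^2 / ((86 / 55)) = 4455 / 86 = 51.80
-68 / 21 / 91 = -68 / 1911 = -0.04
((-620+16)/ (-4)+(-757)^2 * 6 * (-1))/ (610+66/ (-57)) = -65324717/ 11568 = -5647.02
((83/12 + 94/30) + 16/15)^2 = 444889/3600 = 123.58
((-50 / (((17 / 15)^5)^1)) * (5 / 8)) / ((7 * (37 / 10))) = -474609375 / 735485926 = -0.65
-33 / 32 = -1.03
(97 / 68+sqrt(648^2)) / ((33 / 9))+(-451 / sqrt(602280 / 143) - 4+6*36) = 291059 / 748 - 451*sqrt(2392390) / 100380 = 382.17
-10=-10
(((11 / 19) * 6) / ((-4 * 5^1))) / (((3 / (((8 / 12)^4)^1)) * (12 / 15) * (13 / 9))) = -22 / 2223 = -0.01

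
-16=-16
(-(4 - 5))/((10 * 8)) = 0.01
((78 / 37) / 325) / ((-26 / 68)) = -0.02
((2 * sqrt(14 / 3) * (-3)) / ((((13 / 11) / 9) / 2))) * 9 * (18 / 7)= -64152 * sqrt(42) / 91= -4568.71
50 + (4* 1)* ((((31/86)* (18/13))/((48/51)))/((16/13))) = 142343/2752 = 51.72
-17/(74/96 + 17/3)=-272/103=-2.64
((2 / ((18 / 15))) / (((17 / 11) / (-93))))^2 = 2907025 / 289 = 10058.91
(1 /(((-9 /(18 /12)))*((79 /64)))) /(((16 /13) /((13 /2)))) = -169 /237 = -0.71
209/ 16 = 13.06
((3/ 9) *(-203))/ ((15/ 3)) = -203/ 15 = -13.53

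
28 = 28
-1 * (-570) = 570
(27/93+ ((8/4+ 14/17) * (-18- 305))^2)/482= 25784073/14942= 1725.61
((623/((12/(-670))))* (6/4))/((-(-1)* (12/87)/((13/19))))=-78681785/304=-258821.66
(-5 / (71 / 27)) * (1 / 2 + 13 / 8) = -2295 / 568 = -4.04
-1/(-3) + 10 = 31/3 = 10.33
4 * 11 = 44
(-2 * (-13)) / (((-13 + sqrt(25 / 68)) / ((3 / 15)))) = -22984 / 57335 - 52 * sqrt(17) / 11467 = -0.42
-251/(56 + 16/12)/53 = -753/9116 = -0.08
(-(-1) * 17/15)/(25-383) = -17/5370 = -0.00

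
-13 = -13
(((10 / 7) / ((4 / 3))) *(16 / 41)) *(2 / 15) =16 / 287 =0.06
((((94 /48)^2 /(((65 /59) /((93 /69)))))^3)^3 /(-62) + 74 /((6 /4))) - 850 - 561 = -9962908838995249938452712635910680618832377474177715591611 /520718587437266238494902681850256277848981504000000000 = -19133.00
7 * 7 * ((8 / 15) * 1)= 392 / 15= 26.13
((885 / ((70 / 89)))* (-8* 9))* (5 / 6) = -472590 / 7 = -67512.86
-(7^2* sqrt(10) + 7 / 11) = -49* sqrt(10)-7 / 11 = -155.59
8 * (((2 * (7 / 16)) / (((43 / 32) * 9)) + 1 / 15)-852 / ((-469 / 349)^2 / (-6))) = 9639044457832 / 425624535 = 22646.83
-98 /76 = -49 /38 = -1.29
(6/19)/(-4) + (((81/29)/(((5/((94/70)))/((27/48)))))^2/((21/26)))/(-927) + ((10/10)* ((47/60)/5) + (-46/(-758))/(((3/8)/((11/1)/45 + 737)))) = 55172761246698932003/462140364576240000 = 119.39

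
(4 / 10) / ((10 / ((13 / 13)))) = 1 / 25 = 0.04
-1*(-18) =18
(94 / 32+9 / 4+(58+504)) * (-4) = -2268.75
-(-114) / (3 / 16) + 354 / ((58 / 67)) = 29491 / 29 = 1016.93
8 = 8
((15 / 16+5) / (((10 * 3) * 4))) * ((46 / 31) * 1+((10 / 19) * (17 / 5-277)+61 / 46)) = -3825403 / 547584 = -6.99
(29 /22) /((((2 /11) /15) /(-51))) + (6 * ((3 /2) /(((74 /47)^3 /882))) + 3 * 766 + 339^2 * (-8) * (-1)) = 93014464137 /101306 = 918153.56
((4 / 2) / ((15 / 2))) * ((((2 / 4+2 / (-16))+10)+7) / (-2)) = -139 / 60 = -2.32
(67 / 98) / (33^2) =67 / 106722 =0.00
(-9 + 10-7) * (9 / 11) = -4.91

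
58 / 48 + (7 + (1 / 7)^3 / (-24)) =33785 / 4116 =8.21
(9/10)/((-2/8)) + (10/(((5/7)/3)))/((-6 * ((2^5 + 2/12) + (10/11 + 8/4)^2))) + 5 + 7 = 1213464/147485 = 8.23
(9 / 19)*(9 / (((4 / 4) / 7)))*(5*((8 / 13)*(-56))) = -1270080 / 247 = -5142.02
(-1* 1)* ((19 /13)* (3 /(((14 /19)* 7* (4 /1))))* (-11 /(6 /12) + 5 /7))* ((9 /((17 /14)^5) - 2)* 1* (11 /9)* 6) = 591886679329 /12662284726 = 46.74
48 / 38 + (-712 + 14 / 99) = -1336630 / 1881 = -710.60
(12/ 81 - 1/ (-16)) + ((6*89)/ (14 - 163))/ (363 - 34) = 4230223/ 21177072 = 0.20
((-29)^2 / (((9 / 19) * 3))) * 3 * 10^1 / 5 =31958 / 9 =3550.89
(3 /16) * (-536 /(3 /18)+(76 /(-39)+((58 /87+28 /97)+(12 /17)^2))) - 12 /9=-5286490181 /8746296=-604.43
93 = 93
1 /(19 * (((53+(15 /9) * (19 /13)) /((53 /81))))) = 689 /1109106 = 0.00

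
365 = 365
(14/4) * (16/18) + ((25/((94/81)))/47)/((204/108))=2266993/675954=3.35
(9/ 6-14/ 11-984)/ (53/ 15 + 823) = -324645/ 272756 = -1.19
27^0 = 1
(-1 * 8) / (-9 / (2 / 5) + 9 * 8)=-16 / 99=-0.16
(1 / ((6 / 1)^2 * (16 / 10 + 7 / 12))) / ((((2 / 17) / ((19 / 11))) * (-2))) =-1615 / 17292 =-0.09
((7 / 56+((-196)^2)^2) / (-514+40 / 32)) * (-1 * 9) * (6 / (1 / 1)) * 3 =956311308369 / 2051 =466265874.39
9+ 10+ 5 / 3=62 / 3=20.67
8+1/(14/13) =125/14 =8.93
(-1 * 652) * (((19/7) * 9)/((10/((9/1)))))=-501714/35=-14334.69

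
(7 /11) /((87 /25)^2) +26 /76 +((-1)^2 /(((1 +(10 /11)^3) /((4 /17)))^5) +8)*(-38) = -10428937116210702728298696379429 /34350119484964576559391552966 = -303.61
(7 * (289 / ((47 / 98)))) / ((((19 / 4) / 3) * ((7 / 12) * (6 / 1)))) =679728 / 893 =761.17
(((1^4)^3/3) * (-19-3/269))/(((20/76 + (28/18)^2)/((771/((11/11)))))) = -2022704622/1110701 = -1821.11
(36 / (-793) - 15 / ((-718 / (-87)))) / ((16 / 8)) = -1060713 / 1138748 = -0.93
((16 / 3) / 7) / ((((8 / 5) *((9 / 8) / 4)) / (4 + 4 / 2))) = 640 / 63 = 10.16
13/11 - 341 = -3738/11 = -339.82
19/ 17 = 1.12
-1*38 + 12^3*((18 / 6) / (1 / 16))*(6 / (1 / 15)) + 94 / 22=82114189 / 11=7464926.27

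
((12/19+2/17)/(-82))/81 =-121/1072683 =-0.00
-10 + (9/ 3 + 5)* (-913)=-7314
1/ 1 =1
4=4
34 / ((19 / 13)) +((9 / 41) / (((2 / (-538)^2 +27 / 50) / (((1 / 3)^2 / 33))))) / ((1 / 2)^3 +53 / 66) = 433754135434 / 18644357753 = 23.26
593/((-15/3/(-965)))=114449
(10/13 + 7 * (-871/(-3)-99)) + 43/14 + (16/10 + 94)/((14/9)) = 1404.63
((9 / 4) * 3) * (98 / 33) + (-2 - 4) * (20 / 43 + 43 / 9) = -32387 / 2838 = -11.41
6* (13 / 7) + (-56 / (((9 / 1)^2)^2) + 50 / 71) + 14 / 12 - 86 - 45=-769518809 / 6521634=-117.99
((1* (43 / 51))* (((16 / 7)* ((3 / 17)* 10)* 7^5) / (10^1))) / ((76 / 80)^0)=5715.88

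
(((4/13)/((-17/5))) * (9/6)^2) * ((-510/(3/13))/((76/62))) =6975/19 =367.11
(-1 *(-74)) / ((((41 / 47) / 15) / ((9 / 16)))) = 234765 / 328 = 715.75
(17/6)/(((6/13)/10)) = 1105/18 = 61.39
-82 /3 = -27.33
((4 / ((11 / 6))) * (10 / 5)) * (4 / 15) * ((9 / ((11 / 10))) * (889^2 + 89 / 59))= 53716640256 / 7139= 7524392.81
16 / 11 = 1.45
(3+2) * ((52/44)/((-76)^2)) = 65/63536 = 0.00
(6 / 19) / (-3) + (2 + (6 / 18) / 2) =235 / 114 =2.06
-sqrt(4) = -2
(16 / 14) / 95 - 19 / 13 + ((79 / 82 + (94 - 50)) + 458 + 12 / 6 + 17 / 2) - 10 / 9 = 1629782471 / 3190005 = 510.90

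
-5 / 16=-0.31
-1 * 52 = -52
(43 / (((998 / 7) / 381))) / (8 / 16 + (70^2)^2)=38227 / 7987326833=0.00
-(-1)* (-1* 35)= -35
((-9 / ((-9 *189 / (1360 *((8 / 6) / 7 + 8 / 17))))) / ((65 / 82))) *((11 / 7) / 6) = 1702976 / 1083537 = 1.57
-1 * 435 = -435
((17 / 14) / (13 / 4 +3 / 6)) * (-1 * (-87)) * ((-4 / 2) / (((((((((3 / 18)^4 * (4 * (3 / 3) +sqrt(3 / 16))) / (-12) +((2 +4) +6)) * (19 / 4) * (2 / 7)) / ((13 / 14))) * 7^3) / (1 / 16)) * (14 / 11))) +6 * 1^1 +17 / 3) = 25064463959632320182 / 76261153252562229 - 548200224 * sqrt(3) / 889713454613226005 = 328.67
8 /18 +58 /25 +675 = 152497 /225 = 677.76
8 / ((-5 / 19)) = -152 / 5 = -30.40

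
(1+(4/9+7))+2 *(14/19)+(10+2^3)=4774/171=27.92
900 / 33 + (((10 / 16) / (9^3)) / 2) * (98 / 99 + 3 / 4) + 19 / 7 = 969582451 / 32332608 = 29.99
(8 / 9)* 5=40 / 9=4.44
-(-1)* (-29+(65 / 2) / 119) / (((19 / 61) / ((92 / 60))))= -141.42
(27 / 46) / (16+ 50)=9 / 1012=0.01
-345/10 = -69/2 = -34.50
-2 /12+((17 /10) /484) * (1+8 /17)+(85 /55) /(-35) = -20903 /101640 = -0.21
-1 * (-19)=19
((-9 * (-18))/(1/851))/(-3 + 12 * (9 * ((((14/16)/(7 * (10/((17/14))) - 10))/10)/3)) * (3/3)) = -248151600/5281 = -46989.51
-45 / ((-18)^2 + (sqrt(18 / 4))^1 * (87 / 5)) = -9000 / 63959 + 725 * sqrt(2) / 63959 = -0.12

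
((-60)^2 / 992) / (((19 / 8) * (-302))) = -450 / 88939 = -0.01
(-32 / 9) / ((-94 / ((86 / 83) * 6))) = 0.24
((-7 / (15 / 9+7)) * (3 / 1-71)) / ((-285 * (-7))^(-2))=2841737850 / 13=218595219.23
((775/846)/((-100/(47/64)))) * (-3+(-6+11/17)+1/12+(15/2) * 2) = -42563/940032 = -0.05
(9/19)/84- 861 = -458049/532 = -860.99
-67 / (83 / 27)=-1809 / 83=-21.80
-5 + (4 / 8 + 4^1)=-1 / 2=-0.50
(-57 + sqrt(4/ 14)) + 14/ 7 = -55 + sqrt(14)/ 7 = -54.47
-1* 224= -224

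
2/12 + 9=55/6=9.17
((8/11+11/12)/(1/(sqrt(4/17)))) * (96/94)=0.81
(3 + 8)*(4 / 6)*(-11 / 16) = -121 / 24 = -5.04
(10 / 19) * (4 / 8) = 5 / 19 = 0.26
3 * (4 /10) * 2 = 12 /5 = 2.40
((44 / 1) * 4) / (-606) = -88 / 303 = -0.29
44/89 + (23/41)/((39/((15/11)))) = 268207/521807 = 0.51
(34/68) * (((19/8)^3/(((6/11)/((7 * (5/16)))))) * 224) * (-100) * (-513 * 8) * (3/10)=47414037825/64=740844341.02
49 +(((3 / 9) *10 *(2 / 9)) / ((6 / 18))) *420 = 2947 / 3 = 982.33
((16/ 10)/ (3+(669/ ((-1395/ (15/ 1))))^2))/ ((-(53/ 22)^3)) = -20465456/ 9790895905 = -0.00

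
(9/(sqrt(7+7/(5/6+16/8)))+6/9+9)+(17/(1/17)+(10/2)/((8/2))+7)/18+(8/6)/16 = 9 * sqrt(2737)/161+1891/72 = 29.19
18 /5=3.60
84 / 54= 14 / 9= 1.56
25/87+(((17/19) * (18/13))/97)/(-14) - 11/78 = 0.15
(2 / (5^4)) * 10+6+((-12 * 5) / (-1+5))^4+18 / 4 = 12658883 / 250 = 50635.53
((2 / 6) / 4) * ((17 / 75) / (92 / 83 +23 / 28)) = 9877 / 1009125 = 0.01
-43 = -43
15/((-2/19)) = -285/2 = -142.50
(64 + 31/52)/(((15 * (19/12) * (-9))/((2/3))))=-6718/33345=-0.20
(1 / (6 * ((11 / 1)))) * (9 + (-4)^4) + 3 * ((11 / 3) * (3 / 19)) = 7213 / 1254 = 5.75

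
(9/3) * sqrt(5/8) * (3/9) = sqrt(10)/4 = 0.79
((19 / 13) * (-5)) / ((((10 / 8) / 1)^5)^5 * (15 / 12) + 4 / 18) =-3850577681401774080 / 174460679558329211021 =-0.02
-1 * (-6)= 6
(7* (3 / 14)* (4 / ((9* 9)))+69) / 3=1865 / 81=23.02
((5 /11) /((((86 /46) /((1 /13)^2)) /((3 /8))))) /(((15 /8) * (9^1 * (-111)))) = -23 /79857063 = -0.00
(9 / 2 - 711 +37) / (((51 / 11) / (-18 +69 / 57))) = 4698551 / 1938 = 2424.43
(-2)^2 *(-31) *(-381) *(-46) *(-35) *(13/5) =197763384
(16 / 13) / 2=8 / 13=0.62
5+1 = 6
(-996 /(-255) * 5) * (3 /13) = 996 /221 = 4.51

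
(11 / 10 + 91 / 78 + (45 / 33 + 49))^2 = 75411856 / 27225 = 2769.95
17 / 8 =2.12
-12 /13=-0.92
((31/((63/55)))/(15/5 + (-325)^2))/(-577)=-1705/3839683428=-0.00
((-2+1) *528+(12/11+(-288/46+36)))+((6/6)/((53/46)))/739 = -497.17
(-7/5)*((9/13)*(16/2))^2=-36288/845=-42.94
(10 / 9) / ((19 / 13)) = 130 / 171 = 0.76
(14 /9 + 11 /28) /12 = 491 /3024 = 0.16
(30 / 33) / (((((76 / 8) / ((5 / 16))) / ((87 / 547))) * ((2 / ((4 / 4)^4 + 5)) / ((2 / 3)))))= 2175 / 228646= 0.01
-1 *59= -59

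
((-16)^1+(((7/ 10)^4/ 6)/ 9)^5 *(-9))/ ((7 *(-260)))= 81629337600079792266297612001/ 9285337152000000000000000000000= 0.01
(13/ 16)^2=0.66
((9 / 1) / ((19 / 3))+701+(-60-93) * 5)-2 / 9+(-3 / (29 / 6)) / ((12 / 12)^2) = -314509 / 4959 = -63.42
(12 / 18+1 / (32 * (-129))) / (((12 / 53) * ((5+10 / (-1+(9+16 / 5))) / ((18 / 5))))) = 340207 / 189200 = 1.80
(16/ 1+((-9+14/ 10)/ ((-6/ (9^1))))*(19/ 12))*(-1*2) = -681/ 10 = -68.10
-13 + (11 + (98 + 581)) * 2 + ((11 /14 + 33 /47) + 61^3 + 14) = 150263175 /658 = 228363.49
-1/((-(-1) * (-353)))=1/353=0.00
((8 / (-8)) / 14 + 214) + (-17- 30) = 2337 / 14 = 166.93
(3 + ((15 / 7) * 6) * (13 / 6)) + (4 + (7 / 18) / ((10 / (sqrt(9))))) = 14689 / 420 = 34.97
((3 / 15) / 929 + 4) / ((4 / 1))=18581 / 18580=1.00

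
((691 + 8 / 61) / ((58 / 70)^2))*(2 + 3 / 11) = 2287.96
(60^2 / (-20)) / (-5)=36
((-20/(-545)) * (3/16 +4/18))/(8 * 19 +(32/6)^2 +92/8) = 59/753190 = 0.00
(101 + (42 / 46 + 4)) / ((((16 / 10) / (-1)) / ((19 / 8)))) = -57855 / 368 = -157.21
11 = 11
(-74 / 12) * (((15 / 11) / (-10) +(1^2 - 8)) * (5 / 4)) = 29045 / 528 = 55.01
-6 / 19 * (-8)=48 / 19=2.53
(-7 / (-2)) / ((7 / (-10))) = -5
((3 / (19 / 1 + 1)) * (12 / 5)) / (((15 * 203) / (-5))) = -3 / 5075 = -0.00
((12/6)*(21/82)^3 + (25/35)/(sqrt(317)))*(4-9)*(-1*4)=46305/68921 + 100*sqrt(317)/2219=1.47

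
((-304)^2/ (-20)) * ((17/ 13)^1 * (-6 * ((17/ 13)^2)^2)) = 196826256768/ 1856465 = 106022.07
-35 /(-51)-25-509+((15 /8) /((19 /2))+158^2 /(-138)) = -21217667 /29716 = -714.01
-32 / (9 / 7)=-224 / 9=-24.89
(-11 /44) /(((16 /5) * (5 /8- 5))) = 1 /56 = 0.02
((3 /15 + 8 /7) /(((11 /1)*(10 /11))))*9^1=423 /350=1.21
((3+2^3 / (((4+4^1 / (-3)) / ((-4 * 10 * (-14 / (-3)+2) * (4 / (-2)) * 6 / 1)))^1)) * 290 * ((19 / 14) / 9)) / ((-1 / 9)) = -26456265 / 7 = -3779466.43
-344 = -344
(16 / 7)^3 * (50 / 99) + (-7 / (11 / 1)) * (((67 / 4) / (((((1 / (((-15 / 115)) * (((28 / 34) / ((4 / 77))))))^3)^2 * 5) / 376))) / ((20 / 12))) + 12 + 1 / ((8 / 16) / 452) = -3559624201411527501286209887 / 97068841406725119069600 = -36671.13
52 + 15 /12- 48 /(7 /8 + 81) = 137979 /2620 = 52.66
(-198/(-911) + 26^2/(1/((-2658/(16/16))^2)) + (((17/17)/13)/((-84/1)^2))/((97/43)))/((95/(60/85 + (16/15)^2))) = 13649947870806891023363/147270948797700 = 92685950.50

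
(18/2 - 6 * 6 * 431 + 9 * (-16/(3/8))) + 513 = -15378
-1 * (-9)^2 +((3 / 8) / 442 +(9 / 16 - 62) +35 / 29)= -1810283 / 12818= -141.23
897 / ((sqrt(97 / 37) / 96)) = 86112* sqrt(3589) / 97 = 53183.72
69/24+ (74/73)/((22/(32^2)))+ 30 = 514293/6424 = 80.06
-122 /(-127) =122 /127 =0.96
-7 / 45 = -0.16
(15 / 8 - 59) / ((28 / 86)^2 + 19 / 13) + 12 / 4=-10080613 / 301432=-33.44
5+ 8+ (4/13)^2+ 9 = 3734/169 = 22.09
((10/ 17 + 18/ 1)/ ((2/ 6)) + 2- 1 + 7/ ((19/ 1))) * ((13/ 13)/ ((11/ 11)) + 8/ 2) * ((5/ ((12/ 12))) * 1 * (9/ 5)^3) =13452966/ 1615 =8330.01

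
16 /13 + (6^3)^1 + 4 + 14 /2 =228.23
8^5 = 32768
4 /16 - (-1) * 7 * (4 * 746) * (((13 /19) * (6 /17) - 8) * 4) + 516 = -836858253 /1292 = -647723.11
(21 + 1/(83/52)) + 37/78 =22.10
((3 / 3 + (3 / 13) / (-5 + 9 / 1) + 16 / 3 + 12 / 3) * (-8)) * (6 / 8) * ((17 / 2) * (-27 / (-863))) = -16.58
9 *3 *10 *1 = 270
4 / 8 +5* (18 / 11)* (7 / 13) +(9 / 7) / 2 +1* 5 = 10559 / 1001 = 10.55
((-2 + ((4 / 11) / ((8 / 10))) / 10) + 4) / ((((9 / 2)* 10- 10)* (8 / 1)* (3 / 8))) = 3 / 154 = 0.02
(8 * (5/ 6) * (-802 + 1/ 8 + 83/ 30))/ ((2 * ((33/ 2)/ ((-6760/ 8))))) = 81029585/ 594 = 136413.44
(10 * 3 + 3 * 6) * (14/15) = 224/5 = 44.80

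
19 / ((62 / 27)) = 513 / 62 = 8.27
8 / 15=0.53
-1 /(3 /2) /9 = -2 /27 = -0.07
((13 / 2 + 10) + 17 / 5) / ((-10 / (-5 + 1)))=199 / 25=7.96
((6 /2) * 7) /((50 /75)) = 63 /2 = 31.50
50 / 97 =0.52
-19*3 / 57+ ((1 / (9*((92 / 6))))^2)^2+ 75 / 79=-1450695665 / 28651240944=-0.05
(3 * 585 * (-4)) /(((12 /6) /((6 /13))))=-1620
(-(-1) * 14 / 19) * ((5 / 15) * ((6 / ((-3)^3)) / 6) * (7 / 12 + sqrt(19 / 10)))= -7 * sqrt(190) / 7695-49 / 9234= -0.02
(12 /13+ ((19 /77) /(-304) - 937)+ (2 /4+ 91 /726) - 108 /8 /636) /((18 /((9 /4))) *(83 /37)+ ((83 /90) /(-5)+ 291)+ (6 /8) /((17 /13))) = -1236195965986725 /408775523408252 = -3.02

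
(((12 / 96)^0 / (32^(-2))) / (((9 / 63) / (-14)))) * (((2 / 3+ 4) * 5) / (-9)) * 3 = 7024640 / 9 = 780515.56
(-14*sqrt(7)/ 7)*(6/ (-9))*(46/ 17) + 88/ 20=22/ 5 + 184*sqrt(7)/ 51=13.95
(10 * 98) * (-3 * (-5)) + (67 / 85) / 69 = 86215567 / 5865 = 14700.01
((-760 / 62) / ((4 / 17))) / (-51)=95 / 93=1.02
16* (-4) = -64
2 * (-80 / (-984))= 20 / 123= 0.16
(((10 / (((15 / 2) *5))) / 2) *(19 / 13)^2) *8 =5776 / 2535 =2.28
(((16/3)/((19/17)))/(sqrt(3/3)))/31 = 272/1767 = 0.15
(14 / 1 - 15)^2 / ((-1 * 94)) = -1 / 94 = -0.01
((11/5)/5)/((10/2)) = 11/125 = 0.09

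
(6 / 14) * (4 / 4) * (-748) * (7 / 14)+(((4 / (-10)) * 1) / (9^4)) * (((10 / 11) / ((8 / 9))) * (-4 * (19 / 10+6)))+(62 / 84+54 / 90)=-89220961 / 561330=-158.95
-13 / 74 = -0.18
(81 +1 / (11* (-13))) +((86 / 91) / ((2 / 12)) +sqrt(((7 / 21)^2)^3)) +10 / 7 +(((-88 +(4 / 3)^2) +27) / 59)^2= 25158147512 / 282242961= 89.14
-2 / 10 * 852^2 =-725904 / 5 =-145180.80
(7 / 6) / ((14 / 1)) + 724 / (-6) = -120.58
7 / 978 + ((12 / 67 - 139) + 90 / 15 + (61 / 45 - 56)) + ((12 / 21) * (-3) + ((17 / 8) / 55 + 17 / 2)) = -54683301593 / 302730120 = -180.63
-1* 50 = -50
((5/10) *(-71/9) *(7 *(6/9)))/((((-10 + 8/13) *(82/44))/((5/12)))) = 355355/810324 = 0.44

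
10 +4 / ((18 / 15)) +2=46 / 3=15.33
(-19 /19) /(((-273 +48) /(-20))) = -4 /45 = -0.09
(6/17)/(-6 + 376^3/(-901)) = -159/26581391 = -0.00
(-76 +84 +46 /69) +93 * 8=2258 /3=752.67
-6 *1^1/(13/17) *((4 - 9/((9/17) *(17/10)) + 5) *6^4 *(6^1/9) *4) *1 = 352512/13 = 27116.31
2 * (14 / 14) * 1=2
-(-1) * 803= 803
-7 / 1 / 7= -1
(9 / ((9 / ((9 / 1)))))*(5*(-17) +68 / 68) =-756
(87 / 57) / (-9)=-29 / 171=-0.17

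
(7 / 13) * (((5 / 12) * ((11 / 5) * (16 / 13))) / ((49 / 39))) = 44 / 91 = 0.48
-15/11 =-1.36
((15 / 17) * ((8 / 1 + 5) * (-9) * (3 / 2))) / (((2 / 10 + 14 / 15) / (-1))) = 78975 / 578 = 136.63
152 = 152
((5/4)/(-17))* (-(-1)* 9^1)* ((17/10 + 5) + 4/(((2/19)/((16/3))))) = -18843/136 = -138.55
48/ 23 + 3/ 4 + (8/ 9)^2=27029/ 7452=3.63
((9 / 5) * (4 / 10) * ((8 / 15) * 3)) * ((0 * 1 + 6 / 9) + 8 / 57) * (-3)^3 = -59616 / 2375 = -25.10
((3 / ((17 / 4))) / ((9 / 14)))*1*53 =2968 / 51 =58.20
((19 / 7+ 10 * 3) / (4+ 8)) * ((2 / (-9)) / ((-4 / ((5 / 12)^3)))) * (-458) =-6555125 / 1306368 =-5.02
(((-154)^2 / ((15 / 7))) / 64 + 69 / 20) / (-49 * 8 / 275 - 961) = -2328205 / 12704016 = -0.18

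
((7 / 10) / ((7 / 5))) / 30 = 1 / 60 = 0.02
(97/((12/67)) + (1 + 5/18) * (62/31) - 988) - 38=-17347/36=-481.86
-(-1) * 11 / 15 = 11 / 15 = 0.73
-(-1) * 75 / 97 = 75 / 97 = 0.77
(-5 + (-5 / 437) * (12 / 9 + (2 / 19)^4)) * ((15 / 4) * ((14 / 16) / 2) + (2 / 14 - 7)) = 35131293415 / 1342827584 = 26.16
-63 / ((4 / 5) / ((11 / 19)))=-3465 / 76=-45.59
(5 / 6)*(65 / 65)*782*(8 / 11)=15640 / 33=473.94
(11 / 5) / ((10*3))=11 / 150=0.07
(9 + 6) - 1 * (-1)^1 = 16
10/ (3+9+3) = 2/ 3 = 0.67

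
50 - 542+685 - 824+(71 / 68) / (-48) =-2059655 / 3264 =-631.02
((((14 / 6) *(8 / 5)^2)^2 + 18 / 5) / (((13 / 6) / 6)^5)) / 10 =742235747328 / 1160290625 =639.70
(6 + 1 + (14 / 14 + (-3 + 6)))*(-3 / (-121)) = 3 / 11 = 0.27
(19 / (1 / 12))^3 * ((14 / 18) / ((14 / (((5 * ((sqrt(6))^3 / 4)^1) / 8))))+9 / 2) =617310 * sqrt(6)+53335584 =54847678.51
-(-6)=6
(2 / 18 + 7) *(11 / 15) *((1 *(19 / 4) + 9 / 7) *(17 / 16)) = 31603 / 945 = 33.44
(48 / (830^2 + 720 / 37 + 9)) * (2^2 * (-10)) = -71040 / 25490353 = -0.00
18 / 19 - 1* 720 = -13662 / 19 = -719.05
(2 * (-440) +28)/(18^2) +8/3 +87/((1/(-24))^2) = 1353025/27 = 50112.04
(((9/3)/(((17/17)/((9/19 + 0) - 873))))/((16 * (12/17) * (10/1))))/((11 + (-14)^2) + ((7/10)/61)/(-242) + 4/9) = -9360709677/83784369008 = -0.11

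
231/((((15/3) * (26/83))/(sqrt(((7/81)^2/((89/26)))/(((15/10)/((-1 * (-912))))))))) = 169.86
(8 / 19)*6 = 48 / 19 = 2.53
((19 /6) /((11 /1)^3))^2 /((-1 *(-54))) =361 /3443914584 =0.00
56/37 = 1.51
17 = 17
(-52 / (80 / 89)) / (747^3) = -1157 / 8336654460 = -0.00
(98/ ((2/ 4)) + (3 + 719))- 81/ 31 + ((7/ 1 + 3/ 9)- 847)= 7042/ 93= 75.72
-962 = -962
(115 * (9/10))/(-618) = -69/412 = -0.17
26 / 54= 13 / 27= 0.48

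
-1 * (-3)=3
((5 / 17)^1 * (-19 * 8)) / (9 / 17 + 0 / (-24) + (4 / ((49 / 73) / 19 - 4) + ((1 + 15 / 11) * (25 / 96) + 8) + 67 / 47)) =-735546240 / 157316477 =-4.68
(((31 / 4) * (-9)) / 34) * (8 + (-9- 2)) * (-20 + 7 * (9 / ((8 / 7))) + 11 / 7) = 1720035 / 7616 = 225.84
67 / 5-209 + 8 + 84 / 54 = -8372 / 45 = -186.04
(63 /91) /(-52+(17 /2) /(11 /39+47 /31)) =-39132 /2672059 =-0.01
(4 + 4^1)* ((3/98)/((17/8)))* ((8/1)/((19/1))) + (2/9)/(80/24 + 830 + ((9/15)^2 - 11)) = 71476379/1464836331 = 0.05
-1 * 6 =-6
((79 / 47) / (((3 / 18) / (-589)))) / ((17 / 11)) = -3071046 / 799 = -3843.61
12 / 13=0.92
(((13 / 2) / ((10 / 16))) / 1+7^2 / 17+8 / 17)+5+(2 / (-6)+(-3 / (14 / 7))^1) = 8629 / 510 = 16.92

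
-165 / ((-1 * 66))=5 / 2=2.50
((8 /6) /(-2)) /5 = -2 /15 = -0.13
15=15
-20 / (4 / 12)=-60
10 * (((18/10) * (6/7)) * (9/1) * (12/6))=1944/7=277.71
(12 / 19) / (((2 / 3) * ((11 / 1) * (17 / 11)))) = 18 / 323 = 0.06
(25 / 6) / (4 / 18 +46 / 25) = 1875 / 928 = 2.02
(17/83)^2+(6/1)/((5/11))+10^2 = 3900619/34445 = 113.24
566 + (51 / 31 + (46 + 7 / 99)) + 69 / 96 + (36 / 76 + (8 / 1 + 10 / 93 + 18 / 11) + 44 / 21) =8186364359 / 13061664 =626.75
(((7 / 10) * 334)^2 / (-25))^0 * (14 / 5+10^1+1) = 69 / 5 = 13.80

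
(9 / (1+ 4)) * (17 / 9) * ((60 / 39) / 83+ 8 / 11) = 150484 / 59345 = 2.54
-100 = -100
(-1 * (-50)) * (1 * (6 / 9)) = 100 / 3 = 33.33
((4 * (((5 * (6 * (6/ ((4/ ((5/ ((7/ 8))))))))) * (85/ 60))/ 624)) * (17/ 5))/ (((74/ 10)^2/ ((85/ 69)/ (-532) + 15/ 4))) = 2484858125/ 4573045932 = 0.54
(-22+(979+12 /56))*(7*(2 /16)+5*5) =2774007 /112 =24767.92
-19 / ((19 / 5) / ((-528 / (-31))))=-2640 / 31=-85.16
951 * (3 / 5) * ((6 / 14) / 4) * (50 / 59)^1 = 42795 / 826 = 51.81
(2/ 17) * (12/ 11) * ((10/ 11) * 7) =1680/ 2057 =0.82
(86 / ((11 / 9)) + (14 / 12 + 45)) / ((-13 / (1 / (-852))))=7691 / 731016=0.01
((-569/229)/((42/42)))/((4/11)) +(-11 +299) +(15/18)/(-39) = 30130943/107172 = 281.15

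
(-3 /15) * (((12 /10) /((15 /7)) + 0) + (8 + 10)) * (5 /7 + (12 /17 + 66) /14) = -302528 /14875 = -20.34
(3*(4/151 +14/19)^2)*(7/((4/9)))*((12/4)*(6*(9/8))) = 18355873725/32924644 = 557.51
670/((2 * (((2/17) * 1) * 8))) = 5695/16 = 355.94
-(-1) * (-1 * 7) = -7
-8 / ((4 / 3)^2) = -9 / 2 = -4.50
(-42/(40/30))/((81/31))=-217/18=-12.06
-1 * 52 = -52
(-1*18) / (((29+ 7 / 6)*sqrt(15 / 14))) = -0.58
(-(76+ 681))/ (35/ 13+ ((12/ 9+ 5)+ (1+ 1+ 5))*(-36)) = 9841/ 6205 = 1.59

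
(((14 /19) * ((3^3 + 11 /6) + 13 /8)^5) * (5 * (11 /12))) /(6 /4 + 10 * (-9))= -80361422238270635 /80334913536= -1000329.98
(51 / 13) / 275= 51 / 3575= 0.01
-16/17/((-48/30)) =10/17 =0.59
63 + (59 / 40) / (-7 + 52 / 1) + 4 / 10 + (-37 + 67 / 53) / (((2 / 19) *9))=272543 / 10600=25.71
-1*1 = -1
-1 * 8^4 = -4096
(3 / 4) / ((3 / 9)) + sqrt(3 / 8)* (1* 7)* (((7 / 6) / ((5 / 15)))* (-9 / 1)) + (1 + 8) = 45 / 4 - 441* sqrt(6) / 8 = -123.78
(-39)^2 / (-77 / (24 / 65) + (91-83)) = -36504 / 4813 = -7.58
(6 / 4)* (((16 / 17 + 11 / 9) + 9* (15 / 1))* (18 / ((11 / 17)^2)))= 1070286 / 121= 8845.34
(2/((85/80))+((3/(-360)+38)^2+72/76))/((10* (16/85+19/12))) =6726548963/82399200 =81.63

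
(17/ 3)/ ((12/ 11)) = 187/ 36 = 5.19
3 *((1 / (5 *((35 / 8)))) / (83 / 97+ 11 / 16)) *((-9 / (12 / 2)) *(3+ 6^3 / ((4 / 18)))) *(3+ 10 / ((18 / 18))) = -28327104 / 16765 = -1689.66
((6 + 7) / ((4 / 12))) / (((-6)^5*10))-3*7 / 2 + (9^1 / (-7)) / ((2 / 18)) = -4004731 / 181440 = -22.07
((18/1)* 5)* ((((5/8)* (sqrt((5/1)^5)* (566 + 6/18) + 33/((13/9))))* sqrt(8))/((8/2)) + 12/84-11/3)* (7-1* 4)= -6660/7 + 200475* sqrt(2)/104 + 9556875* sqrt(10)/8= 3779461.21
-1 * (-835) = 835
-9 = -9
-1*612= -612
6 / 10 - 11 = -52 / 5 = -10.40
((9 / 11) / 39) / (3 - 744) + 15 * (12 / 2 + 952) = 507562769 / 35321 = 14370.00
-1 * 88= -88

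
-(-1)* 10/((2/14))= 70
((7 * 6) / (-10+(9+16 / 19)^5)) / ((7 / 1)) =4952198 / 76214876239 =0.00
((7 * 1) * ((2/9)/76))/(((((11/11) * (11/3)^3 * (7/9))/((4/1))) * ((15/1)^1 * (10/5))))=9/126445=0.00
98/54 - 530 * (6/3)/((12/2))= -4721/27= -174.85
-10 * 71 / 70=-71 / 7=-10.14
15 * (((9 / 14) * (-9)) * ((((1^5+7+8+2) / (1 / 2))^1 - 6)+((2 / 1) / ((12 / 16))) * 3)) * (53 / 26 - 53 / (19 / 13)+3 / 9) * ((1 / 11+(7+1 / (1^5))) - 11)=-325145.81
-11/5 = -2.20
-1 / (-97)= 0.01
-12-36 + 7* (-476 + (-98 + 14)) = -3968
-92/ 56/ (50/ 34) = -391/ 350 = -1.12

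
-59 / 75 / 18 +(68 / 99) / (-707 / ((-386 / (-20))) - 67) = -4983083 / 99004950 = -0.05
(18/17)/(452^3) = 9/784935968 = 0.00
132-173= -41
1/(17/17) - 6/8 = 1/4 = 0.25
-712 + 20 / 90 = -6406 / 9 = -711.78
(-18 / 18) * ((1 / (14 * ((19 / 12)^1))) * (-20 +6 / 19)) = 2244 / 2527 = 0.89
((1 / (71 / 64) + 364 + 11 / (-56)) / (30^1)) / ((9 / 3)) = 1450067 / 357840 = 4.05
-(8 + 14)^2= -484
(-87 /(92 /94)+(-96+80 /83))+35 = -568605 /3818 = -148.93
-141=-141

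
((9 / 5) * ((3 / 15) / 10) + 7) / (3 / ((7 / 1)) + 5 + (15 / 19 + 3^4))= 0.08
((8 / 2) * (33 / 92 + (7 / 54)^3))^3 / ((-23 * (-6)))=2232512330618933063 / 102429831638219859216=0.02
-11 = -11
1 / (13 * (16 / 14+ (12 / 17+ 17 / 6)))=714 / 43459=0.02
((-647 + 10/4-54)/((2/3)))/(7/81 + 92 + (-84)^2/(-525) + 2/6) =-8486775/639736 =-13.27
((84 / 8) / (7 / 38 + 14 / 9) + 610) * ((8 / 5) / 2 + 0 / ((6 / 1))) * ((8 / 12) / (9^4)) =0.05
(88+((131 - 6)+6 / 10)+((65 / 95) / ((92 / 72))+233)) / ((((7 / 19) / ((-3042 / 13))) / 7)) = -228615894 / 115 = -1987964.30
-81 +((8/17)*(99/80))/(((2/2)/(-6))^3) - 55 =-22252/85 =-261.79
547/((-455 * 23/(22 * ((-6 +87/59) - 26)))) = 21673234/617435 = 35.10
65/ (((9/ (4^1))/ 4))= 1040/ 9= 115.56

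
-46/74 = -23/37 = -0.62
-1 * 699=-699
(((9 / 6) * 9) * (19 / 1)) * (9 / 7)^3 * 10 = 1869885 / 343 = 5451.56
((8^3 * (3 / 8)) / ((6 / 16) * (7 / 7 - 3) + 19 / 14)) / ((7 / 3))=2304 / 17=135.53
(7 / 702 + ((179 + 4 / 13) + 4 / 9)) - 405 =-158117 / 702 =-225.24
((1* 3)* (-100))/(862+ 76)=-150/469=-0.32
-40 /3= -13.33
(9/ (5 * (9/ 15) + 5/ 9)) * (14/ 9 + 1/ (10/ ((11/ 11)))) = 1341/ 320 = 4.19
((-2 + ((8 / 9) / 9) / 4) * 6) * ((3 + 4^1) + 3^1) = -3200 / 27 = -118.52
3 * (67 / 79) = 2.54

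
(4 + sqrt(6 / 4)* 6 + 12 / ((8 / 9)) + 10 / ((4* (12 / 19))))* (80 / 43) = 240* sqrt(6) / 43 + 5150 / 129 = 53.59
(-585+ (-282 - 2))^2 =755161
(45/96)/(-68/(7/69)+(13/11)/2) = -1155/1650128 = -0.00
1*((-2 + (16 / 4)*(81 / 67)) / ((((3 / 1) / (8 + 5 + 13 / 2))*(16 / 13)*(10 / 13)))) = 19.47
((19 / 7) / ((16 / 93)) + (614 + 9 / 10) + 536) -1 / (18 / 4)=5878931 / 5040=1166.45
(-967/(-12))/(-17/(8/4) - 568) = -967/6918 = -0.14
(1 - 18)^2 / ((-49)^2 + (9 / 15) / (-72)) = 34680 / 288119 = 0.12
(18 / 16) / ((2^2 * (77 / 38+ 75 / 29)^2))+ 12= 2483073753 / 206695112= 12.01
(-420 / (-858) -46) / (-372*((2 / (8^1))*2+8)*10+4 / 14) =22778 / 15825667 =0.00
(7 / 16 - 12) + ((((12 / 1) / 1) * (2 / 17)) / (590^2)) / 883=-241671470779 / 20901316400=-11.56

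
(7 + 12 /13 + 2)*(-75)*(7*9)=-609525 /13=-46886.54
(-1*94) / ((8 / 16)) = -188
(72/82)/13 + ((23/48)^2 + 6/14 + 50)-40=92200643/8596224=10.73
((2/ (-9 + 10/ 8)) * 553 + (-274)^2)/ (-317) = -2322932/ 9827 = -236.38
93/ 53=1.75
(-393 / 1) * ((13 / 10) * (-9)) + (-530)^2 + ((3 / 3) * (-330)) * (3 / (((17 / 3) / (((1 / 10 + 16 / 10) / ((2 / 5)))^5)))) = 110731711 / 2560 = 43254.57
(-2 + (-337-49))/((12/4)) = -388/3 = -129.33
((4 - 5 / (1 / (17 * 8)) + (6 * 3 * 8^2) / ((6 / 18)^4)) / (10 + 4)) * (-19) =-880042 / 7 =-125720.29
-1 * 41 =-41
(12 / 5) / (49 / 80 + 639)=192 / 51169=0.00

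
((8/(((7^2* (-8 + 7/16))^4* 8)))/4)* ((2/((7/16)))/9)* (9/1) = 524288/8650154040833767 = 0.00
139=139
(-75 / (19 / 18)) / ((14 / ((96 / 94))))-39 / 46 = -1734189 / 287546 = -6.03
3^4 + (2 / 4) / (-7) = 1133 / 14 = 80.93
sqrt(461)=21.47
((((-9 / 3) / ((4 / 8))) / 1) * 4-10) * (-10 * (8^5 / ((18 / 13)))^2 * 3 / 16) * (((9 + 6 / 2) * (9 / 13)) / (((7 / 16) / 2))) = 9491877724160 / 7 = 1355982532022.86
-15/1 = -15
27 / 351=1 / 13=0.08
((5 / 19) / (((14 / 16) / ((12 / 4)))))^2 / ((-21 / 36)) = -172800 / 123823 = -1.40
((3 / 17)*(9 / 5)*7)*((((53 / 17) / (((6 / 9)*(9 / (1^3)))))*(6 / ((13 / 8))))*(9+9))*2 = 2884896 / 18785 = 153.57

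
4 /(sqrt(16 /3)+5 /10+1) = -72 /37+64 * sqrt(3) /37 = 1.05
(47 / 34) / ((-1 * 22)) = -0.06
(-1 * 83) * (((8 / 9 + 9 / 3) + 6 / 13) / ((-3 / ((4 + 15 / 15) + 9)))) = 591458 / 351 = 1685.07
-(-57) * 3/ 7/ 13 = 171/ 91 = 1.88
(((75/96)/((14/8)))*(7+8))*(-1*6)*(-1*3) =3375/28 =120.54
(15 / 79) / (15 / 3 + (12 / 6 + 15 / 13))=195 / 8374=0.02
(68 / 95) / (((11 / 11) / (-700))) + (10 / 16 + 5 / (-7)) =-533215 / 1064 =-501.14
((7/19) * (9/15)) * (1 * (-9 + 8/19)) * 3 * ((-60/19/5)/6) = 20538/34295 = 0.60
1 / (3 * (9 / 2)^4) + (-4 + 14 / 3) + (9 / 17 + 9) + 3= 13.20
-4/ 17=-0.24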